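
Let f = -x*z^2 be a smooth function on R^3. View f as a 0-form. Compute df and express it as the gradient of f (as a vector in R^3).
df = (-z^2) dx + (0) dy + (-2*x*z) dz; grad f = (-z^2, 0, -2*x*z)

For a 0-form f, d f = (∂f/∂x) dx + (∂f/∂y) dy + (∂f/∂z) dz. The components of the vector representation are exactly the entries of grad f in Cartesian coordinates:
  ∂f/∂x = -z^2
  ∂f/∂y = 0
  ∂f/∂z = -2*x*z.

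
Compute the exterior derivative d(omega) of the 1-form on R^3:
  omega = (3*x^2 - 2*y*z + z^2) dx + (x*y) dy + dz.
d(omega) = (y + 2*z) dx ∧ dy + (2*y - 2*z) dx ∧ dz

For a 1-form omega = sum_i f_i dx_i, the exterior derivative is
  d(omega) = sum_{i < j} (∂f_j/∂x_i - ∂f_i/∂x_j) dx_i ∧ dx_j.
  coefficient of dx ∧ dy: ∂f_2/∂x - ∂f_1/∂y = ∂(x*y)/∂x - ∂(3*x^2 - 2*y*z + z^2)/∂y = y + 2*z
  coefficient of dx ∧ dz: ∂f_3/∂x - ∂f_1/∂z = ∂(1)/∂x - ∂(3*x^2 - 2*y*z + z^2)/∂z = 2*y - 2*z
Assembling: d(omega) = (y + 2*z) dx ∧ dy + (2*y - 2*z) dx ∧ dz.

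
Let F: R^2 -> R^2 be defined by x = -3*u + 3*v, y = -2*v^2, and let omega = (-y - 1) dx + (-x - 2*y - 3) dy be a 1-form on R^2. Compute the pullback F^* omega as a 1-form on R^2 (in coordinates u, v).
F^* omega = (3 - 6*v^2) du + (-12*u*v - 16*v^3 + 18*v^2 + 12*v - 3) dv

Using F^*(f dg) = (f ∘ F) d(g ∘ F), substitute each coordinate x_i by F_i(u, v) in f_i, and replace dx_i by d F_i = (∂F_i/∂u) du + (∂F_i/∂v) dv.
  For the x component: f_1(F) = 2*v^2 - 1; d F_1 = (-3) du + (3) dv
  For the y component: f_2(F) = 3*u + 4*v^2 - 3*v - 3; d F_2 = (0) du + (-4*v) dv
Combining and collecting du, dv coefficients:
  coeff of du: 3 - 6*v^2
  coeff of dv: -12*u*v - 16*v^3 + 18*v^2 + 12*v - 3
F^* omega = (3 - 6*v^2) du + (-12*u*v - 16*v^3 + 18*v^2 + 12*v - 3) dv.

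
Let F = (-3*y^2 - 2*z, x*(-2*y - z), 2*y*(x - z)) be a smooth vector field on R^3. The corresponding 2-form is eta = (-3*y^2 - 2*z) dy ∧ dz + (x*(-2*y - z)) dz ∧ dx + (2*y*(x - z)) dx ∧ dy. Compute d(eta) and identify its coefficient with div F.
d(eta) = (-2*x - 2*y) dx ∧ dy ∧ dz; div F = -2*x - 2*y

For a 2-form in R^3 of the form above, applying d gives a 3-form with coefficient ∂P/∂x + ∂Q/∂y + ∂R/∂z:
  ∂P/∂x = 0
  ∂Q/∂y = -2*x
  ∂R/∂z = -2*y
Sum = -2*x - 2*y, which is exactly div F.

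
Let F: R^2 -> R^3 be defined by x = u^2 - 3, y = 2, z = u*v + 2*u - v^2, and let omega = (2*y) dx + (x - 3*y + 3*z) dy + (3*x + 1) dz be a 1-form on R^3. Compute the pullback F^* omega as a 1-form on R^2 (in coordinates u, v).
F^* omega = (3*u^2*v + 6*u^2 + 8*u - 8*v - 16) du + (3*u^3 - 6*u^2*v - 8*u + 16*v) dv

Using F^*(f dg) = (f ∘ F) d(g ∘ F), substitute each coordinate x_i by F_i(u, v) in f_i, and replace dx_i by d F_i = (∂F_i/∂u) du + (∂F_i/∂v) dv.
  For the x component: f_1(F) = 4; d F_1 = (2*u) du + (0) dv
  For the y component: f_2(F) = u^2 + 3*u*v + 6*u - 3*v^2 - 9; d F_2 = (0) du + (0) dv
  For the z component: f_3(F) = 3*u^2 - 8; d F_3 = (v + 2) du + (u - 2*v) dv
Combining and collecting du, dv coefficients:
  coeff of du: 3*u^2*v + 6*u^2 + 8*u - 8*v - 16
  coeff of dv: 3*u^3 - 6*u^2*v - 8*u + 16*v
F^* omega = (3*u^2*v + 6*u^2 + 8*u - 8*v - 16) du + (3*u^3 - 6*u^2*v - 8*u + 16*v) dv.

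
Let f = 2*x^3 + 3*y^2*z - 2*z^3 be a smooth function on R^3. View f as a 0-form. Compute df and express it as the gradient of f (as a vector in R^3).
df = (6*x^2) dx + (6*y*z) dy + (3*y^2 - 6*z^2) dz; grad f = (6*x^2, 6*y*z, 3*y^2 - 6*z^2)

For a 0-form f, d f = (∂f/∂x) dx + (∂f/∂y) dy + (∂f/∂z) dz. The components of the vector representation are exactly the entries of grad f in Cartesian coordinates:
  ∂f/∂x = 6*x^2
  ∂f/∂y = 6*y*z
  ∂f/∂z = 3*y^2 - 6*z^2.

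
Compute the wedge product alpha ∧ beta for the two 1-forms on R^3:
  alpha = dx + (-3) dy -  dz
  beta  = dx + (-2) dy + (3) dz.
alpha ∧ beta = (1) dx ∧ dy + (4) dx ∧ dz + (-11) dy ∧ dz

Distribute the wedge, using dx_i ∧ dx_j = -dx_j ∧ dx_i and dx_i ∧ dx_i = 0. For each pair (i, j) with i < j, the coefficient of dx_i ∧ dx_j in alpha ∧ beta is (alpha_i * beta_j - alpha_j * beta_i). Collecting: alpha ∧ beta = (1) dx ∧ dy + (4) dx ∧ dz + (-11) dy ∧ dz.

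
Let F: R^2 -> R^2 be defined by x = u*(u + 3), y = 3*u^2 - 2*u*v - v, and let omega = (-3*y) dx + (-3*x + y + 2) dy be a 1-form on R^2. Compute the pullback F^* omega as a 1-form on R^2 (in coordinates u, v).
F^* omega = (-18*u^3 - 81*u^2 + 4*u*v^2 + 36*u*v + 12*u + 2*v^2 + 5*v) du + (4*u^2*v + 18*u^2 + 4*u*v + 5*u + v - 2) dv

Using F^*(f dg) = (f ∘ F) d(g ∘ F), substitute each coordinate x_i by F_i(u, v) in f_i, and replace dx_i by d F_i = (∂F_i/∂u) du + (∂F_i/∂v) dv.
  For the x component: f_1(F) = -9*u^2 + 6*u*v + 3*v; d F_1 = (2*u + 3) du + (0) dv
  For the y component: f_2(F) = -2*u*v - 9*u - v + 2; d F_2 = (6*u - 2*v) du + (-2*u - 1) dv
Combining and collecting du, dv coefficients:
  coeff of du: -18*u^3 - 81*u^2 + 4*u*v^2 + 36*u*v + 12*u + 2*v^2 + 5*v
  coeff of dv: 4*u^2*v + 18*u^2 + 4*u*v + 5*u + v - 2
F^* omega = (-18*u^3 - 81*u^2 + 4*u*v^2 + 36*u*v + 12*u + 2*v^2 + 5*v) du + (4*u^2*v + 18*u^2 + 4*u*v + 5*u + v - 2) dv.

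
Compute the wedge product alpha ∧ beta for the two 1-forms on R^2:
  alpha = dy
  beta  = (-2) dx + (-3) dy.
alpha ∧ beta = (2) dx ∧ dy

Distribute the wedge, using dx_i ∧ dx_j = -dx_j ∧ dx_i and dx_i ∧ dx_i = 0. For each pair (i, j) with i < j, the coefficient of dx_i ∧ dx_j in alpha ∧ beta is (alpha_i * beta_j - alpha_j * beta_i). Collecting: alpha ∧ beta = (2) dx ∧ dy.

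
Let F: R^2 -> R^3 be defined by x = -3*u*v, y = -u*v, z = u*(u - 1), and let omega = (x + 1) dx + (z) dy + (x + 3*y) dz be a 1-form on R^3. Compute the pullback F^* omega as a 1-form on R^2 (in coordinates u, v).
F^* omega = (v*(-13*u^2 + 9*u*v + 7*u - 3)) du + (u*(-u^2 + 9*u*v + u - 3)) dv

Using F^*(f dg) = (f ∘ F) d(g ∘ F), substitute each coordinate x_i by F_i(u, v) in f_i, and replace dx_i by d F_i = (∂F_i/∂u) du + (∂F_i/∂v) dv.
  For the x component: f_1(F) = -3*u*v + 1; d F_1 = (-3*v) du + (-3*u) dv
  For the y component: f_2(F) = u*(u - 1); d F_2 = (-v) du + (-u) dv
  For the z component: f_3(F) = -6*u*v; d F_3 = (2*u - 1) du + (0) dv
Combining and collecting du, dv coefficients:
  coeff of du: v*(-13*u^2 + 9*u*v + 7*u - 3)
  coeff of dv: u*(-u^2 + 9*u*v + u - 3)
F^* omega = (v*(-13*u^2 + 9*u*v + 7*u - 3)) du + (u*(-u^2 + 9*u*v + u - 3)) dv.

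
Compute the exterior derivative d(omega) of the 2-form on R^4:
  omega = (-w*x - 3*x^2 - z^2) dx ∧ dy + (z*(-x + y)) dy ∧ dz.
d(omega) = (-3*z) dx ∧ dy ∧ dz + (-x) dx ∧ dy ∧ dw

For a 2-form omega = sum_{i<j} g_{ij} dx_i ∧ dx_j, the exterior derivative is
  d(omega) = sum_{i<j} d(g_{ij}) ∧ dx_i ∧ dx_j = sum_{i<j, k} (∂g_{ij}/∂x_k) dx_k ∧ dx_i ∧ dx_j.
Expand each term, using dx_k ∧ dx_i ∧ dx_j = sgn(permutation) dx_{(a)} ∧ dx_{(b)} ∧ dx_{(c)} with (a < b < c) sorted:
  d(-w*x - 3*x^2 - z^2) includes (∂/∂z)(-w*x - 3*x^2 - z^2) dz = (-2*z) dz, which multiplied by dx ∧ dy gives (-2*z) dx ∧ dy ∧ dz
  d(-w*x - 3*x^2 - z^2) includes (∂/∂w)(-w*x - 3*x^2 - z^2) dw = (-x) dw, which multiplied by dx ∧ dy gives (-x) dx ∧ dy ∧ dw
  d(z*(-x + y)) includes (∂/∂x)(z*(-x + y)) dx = (-z) dx, which multiplied by dy ∧ dz gives (-z) dx ∧ dy ∧ dz
Collecting like 3-forms: d(omega) = (-3*z) dx ∧ dy ∧ dz + (-x) dx ∧ dy ∧ dw.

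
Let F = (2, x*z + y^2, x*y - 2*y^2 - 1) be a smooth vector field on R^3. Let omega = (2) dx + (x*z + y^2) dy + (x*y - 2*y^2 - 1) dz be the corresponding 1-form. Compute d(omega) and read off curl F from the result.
d(omega) = (-4*y) dy ∧ dz + (-y) dz ∧ dx + (z) dx ∧ dy; curl F = (-4*y, -y, z)

d omega = sum_{i<j} (∂f_j/∂x_i - ∂f_i/∂x_j) dx_i ∧ dx_j. Under the identification (dy ∧ dz, dz ∧ dx, dx ∧ dy) ↔ (e_x, e_y, e_z), the coefficients are exactly the components of curl F. Compute:
  ∂R/∂y - ∂Q/∂z = (x - 4*y) - (x) = -4*y
  ∂P/∂z - ∂R/∂x = (0) - (y) = -y
  ∂Q/∂x - ∂P/∂y = (z) - (0) = z.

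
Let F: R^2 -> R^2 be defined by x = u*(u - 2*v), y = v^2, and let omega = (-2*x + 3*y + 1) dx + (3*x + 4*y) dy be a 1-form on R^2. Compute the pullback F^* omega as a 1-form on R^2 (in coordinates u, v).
F^* omega = (-4*u^3 + 12*u^2*v - 2*u*v^2 + 2*u - 6*v^3 - 2*v) du + (4*u^3 - 2*u^2*v - 18*u*v^2 - 2*u + 8*v^3) dv

Using F^*(f dg) = (f ∘ F) d(g ∘ F), substitute each coordinate x_i by F_i(u, v) in f_i, and replace dx_i by d F_i = (∂F_i/∂u) du + (∂F_i/∂v) dv.
  For the x component: f_1(F) = -2*u^2 + 4*u*v + 3*v^2 + 1; d F_1 = (2*u - 2*v) du + (-2*u) dv
  For the y component: f_2(F) = 3*u^2 - 6*u*v + 4*v^2; d F_2 = (0) du + (2*v) dv
Combining and collecting du, dv coefficients:
  coeff of du: -4*u^3 + 12*u^2*v - 2*u*v^2 + 2*u - 6*v^3 - 2*v
  coeff of dv: 4*u^3 - 2*u^2*v - 18*u*v^2 - 2*u + 8*v^3
F^* omega = (-4*u^3 + 12*u^2*v - 2*u*v^2 + 2*u - 6*v^3 - 2*v) du + (4*u^3 - 2*u^2*v - 18*u*v^2 - 2*u + 8*v^3) dv.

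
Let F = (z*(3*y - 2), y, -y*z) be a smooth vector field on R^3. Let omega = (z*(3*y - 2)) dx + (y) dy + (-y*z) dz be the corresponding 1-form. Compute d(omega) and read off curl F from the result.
d(omega) = (-z) dy ∧ dz + (3*y - 2) dz ∧ dx + (-3*z) dx ∧ dy; curl F = (-z, 3*y - 2, -3*z)

d omega = sum_{i<j} (∂f_j/∂x_i - ∂f_i/∂x_j) dx_i ∧ dx_j. Under the identification (dy ∧ dz, dz ∧ dx, dx ∧ dy) ↔ (e_x, e_y, e_z), the coefficients are exactly the components of curl F. Compute:
  ∂R/∂y - ∂Q/∂z = (-z) - (0) = -z
  ∂P/∂z - ∂R/∂x = (3*y - 2) - (0) = 3*y - 2
  ∂Q/∂x - ∂P/∂y = (0) - (3*z) = -3*z.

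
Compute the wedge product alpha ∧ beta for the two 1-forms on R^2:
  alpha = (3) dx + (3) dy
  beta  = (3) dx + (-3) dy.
alpha ∧ beta = (-18) dx ∧ dy

Distribute the wedge, using dx_i ∧ dx_j = -dx_j ∧ dx_i and dx_i ∧ dx_i = 0. For each pair (i, j) with i < j, the coefficient of dx_i ∧ dx_j in alpha ∧ beta is (alpha_i * beta_j - alpha_j * beta_i). Collecting: alpha ∧ beta = (-18) dx ∧ dy.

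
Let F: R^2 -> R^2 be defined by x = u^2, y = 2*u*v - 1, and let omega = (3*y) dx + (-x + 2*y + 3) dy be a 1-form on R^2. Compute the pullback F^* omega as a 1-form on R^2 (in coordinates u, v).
F^* omega = (10*u^2*v + 8*u*v^2 - 6*u + 2*v) du + (2*u*(-u^2 + 4*u*v + 1)) dv

Using F^*(f dg) = (f ∘ F) d(g ∘ F), substitute each coordinate x_i by F_i(u, v) in f_i, and replace dx_i by d F_i = (∂F_i/∂u) du + (∂F_i/∂v) dv.
  For the x component: f_1(F) = 6*u*v - 3; d F_1 = (2*u) du + (0) dv
  For the y component: f_2(F) = -u^2 + 4*u*v + 1; d F_2 = (2*v) du + (2*u) dv
Combining and collecting du, dv coefficients:
  coeff of du: 10*u^2*v + 8*u*v^2 - 6*u + 2*v
  coeff of dv: 2*u*(-u^2 + 4*u*v + 1)
F^* omega = (10*u^2*v + 8*u*v^2 - 6*u + 2*v) du + (2*u*(-u^2 + 4*u*v + 1)) dv.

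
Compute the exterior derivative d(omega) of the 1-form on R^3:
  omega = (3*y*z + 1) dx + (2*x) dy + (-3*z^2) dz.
d(omega) = (2 - 3*z) dx ∧ dy + (-3*y) dx ∧ dz

For a 1-form omega = sum_i f_i dx_i, the exterior derivative is
  d(omega) = sum_{i < j} (∂f_j/∂x_i - ∂f_i/∂x_j) dx_i ∧ dx_j.
  coefficient of dx ∧ dy: ∂f_2/∂x - ∂f_1/∂y = ∂(2*x)/∂x - ∂(3*y*z + 1)/∂y = 2 - 3*z
  coefficient of dx ∧ dz: ∂f_3/∂x - ∂f_1/∂z = ∂(-3*z^2)/∂x - ∂(3*y*z + 1)/∂z = -3*y
Assembling: d(omega) = (2 - 3*z) dx ∧ dy + (-3*y) dx ∧ dz.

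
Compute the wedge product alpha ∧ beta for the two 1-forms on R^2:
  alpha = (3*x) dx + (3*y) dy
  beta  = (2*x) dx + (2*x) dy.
alpha ∧ beta = (6*x*(x - y)) dx ∧ dy

Distribute the wedge, using dx_i ∧ dx_j = -dx_j ∧ dx_i and dx_i ∧ dx_i = 0. For each pair (i, j) with i < j, the coefficient of dx_i ∧ dx_j in alpha ∧ beta is (alpha_i * beta_j - alpha_j * beta_i). Collecting: alpha ∧ beta = (6*x*(x - y)) dx ∧ dy.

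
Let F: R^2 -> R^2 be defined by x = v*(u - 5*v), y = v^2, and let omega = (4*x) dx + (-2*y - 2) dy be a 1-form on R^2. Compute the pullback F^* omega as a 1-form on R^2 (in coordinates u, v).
F^* omega = (4*v^2*(u - 5*v)) du + (4*v*(u^2 - 15*u*v + 49*v^2 - 1)) dv

Using F^*(f dg) = (f ∘ F) d(g ∘ F), substitute each coordinate x_i by F_i(u, v) in f_i, and replace dx_i by d F_i = (∂F_i/∂u) du + (∂F_i/∂v) dv.
  For the x component: f_1(F) = 4*v*(u - 5*v); d F_1 = (v) du + (u - 10*v) dv
  For the y component: f_2(F) = -2*v^2 - 2; d F_2 = (0) du + (2*v) dv
Combining and collecting du, dv coefficients:
  coeff of du: 4*v^2*(u - 5*v)
  coeff of dv: 4*v*(u^2 - 15*u*v + 49*v^2 - 1)
F^* omega = (4*v^2*(u - 5*v)) du + (4*v*(u^2 - 15*u*v + 49*v^2 - 1)) dv.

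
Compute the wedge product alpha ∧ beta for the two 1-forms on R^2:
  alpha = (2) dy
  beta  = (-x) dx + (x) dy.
alpha ∧ beta = (2*x) dx ∧ dy

Distribute the wedge, using dx_i ∧ dx_j = -dx_j ∧ dx_i and dx_i ∧ dx_i = 0. For each pair (i, j) with i < j, the coefficient of dx_i ∧ dx_j in alpha ∧ beta is (alpha_i * beta_j - alpha_j * beta_i). Collecting: alpha ∧ beta = (2*x) dx ∧ dy.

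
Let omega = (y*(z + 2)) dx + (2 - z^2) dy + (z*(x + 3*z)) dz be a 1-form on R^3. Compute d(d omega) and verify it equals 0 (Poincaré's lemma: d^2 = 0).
d(d omega) = 0

Step 1: d omega = sum_{i<j} (∂f_j/∂x_i - ∂f_i/∂x_j) dx_i ∧ dx_j:
  coeff of dx ∧ dy: -z - 2
  coeff of dx ∧ dz: -y + z
  coeff of dy ∧ dz: 2*z
Step 2: Apply d again to each 2-form coefficient. The only possible 3-form in R^3 is dx ∧ dy ∧ dz, with coefficient
  ∂(coeff of dy∧dz)/∂x - ∂(coeff of dx∧dz)/∂y + ∂(coeff of dx∧dy)/∂z
  = ∂/∂x (2*z) - ∂/∂y (-y + z) + ∂/∂z (-z - 2).
Each of these terms simplifies to sums of mixed partials that cancel in pairs. The result is 0 (by equality of mixed partials for smooth functions — Schwarz / Clairaut).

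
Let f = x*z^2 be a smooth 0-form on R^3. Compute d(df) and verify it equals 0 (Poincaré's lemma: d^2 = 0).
d(df) = 0

Step 1: df = sum_i (∂f/∂x_i) dx_i = (z^2) dx + (0) dy + (2*x*z) dz.
Step 2: Apply d again. Using the 1-form formula, the coefficient of dx ∧ dy in d(df) is ∂^2 f/∂x ∂y - ∂^2 f/∂y ∂x = (0) - (0) = 0 (equality of mixed partials for smooth f).
Similarly for dx ∧ dz and dy ∧ dz — all coefficients vanish. So d(df) = 0.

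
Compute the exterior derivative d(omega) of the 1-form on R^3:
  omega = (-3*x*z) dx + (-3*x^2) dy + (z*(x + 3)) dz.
d(omega) = (-6*x) dx ∧ dy + (3*x + z) dx ∧ dz

For a 1-form omega = sum_i f_i dx_i, the exterior derivative is
  d(omega) = sum_{i < j} (∂f_j/∂x_i - ∂f_i/∂x_j) dx_i ∧ dx_j.
  coefficient of dx ∧ dy: ∂f_2/∂x - ∂f_1/∂y = ∂(-3*x^2)/∂x - ∂(-3*x*z)/∂y = -6*x
  coefficient of dx ∧ dz: ∂f_3/∂x - ∂f_1/∂z = ∂(z*(x + 3))/∂x - ∂(-3*x*z)/∂z = 3*x + z
Assembling: d(omega) = (-6*x) dx ∧ dy + (3*x + z) dx ∧ dz.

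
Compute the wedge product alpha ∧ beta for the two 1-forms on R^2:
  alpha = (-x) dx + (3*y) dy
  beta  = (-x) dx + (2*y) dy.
alpha ∧ beta = (x*y) dx ∧ dy

Distribute the wedge, using dx_i ∧ dx_j = -dx_j ∧ dx_i and dx_i ∧ dx_i = 0. For each pair (i, j) with i < j, the coefficient of dx_i ∧ dx_j in alpha ∧ beta is (alpha_i * beta_j - alpha_j * beta_i). Collecting: alpha ∧ beta = (x*y) dx ∧ dy.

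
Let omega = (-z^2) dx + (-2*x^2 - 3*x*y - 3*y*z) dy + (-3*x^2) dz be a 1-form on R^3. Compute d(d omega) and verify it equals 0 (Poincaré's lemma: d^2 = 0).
d(d omega) = 0

Step 1: d omega = sum_{i<j} (∂f_j/∂x_i - ∂f_i/∂x_j) dx_i ∧ dx_j:
  coeff of dx ∧ dy: -4*x - 3*y
  coeff of dx ∧ dz: -6*x + 2*z
  coeff of dy ∧ dz: 3*y
Step 2: Apply d again to each 2-form coefficient. The only possible 3-form in R^3 is dx ∧ dy ∧ dz, with coefficient
  ∂(coeff of dy∧dz)/∂x - ∂(coeff of dx∧dz)/∂y + ∂(coeff of dx∧dy)/∂z
  = ∂/∂x (3*y) - ∂/∂y (-6*x + 2*z) + ∂/∂z (-4*x - 3*y).
Each of these terms simplifies to sums of mixed partials that cancel in pairs. The result is 0 (by equality of mixed partials for smooth functions — Schwarz / Clairaut).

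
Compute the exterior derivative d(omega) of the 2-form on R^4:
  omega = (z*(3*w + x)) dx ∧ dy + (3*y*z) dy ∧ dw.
d(omega) = (3*w + x) dx ∧ dy ∧ dz + (3*z) dx ∧ dy ∧ dw + (-3*y) dy ∧ dz ∧ dw

For a 2-form omega = sum_{i<j} g_{ij} dx_i ∧ dx_j, the exterior derivative is
  d(omega) = sum_{i<j} d(g_{ij}) ∧ dx_i ∧ dx_j = sum_{i<j, k} (∂g_{ij}/∂x_k) dx_k ∧ dx_i ∧ dx_j.
Expand each term, using dx_k ∧ dx_i ∧ dx_j = sgn(permutation) dx_{(a)} ∧ dx_{(b)} ∧ dx_{(c)} with (a < b < c) sorted:
  d(z*(3*w + x)) includes (∂/∂z)(z*(3*w + x)) dz = (3*w + x) dz, which multiplied by dx ∧ dy gives (3*w + x) dx ∧ dy ∧ dz
  d(z*(3*w + x)) includes (∂/∂w)(z*(3*w + x)) dw = (3*z) dw, which multiplied by dx ∧ dy gives (3*z) dx ∧ dy ∧ dw
  d(3*y*z) includes (∂/∂z)(3*y*z) dz = (3*y) dz, which multiplied by dy ∧ dw gives (-3*y) dy ∧ dz ∧ dw
Collecting like 3-forms: d(omega) = (3*w + x) dx ∧ dy ∧ dz + (3*z) dx ∧ dy ∧ dw + (-3*y) dy ∧ dz ∧ dw.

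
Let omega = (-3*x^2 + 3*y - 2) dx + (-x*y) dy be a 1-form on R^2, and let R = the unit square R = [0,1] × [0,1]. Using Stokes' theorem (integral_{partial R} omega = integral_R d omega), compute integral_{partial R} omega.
integral_(partial R) omega = -7/2

Stokes: integral_partial_R omega = integral_R d omega with d omega = (∂Q/∂x - ∂P/∂y) dx ∧ dy.
  ∂Q/∂x = -y
  ∂P/∂y = 3
  integrand = ∂Q/∂x - ∂P/∂y = -y - 3.
Integrating over R: integral_0^1 integral_0^1 (-y - 3) dx dy = -7/2.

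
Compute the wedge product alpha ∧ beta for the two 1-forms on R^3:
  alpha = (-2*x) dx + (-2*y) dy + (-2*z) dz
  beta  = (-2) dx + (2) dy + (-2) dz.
alpha ∧ beta = (-4*x - 4*y) dx ∧ dy + (4*x - 4*z) dx ∧ dz + (4*y + 4*z) dy ∧ dz

Distribute the wedge, using dx_i ∧ dx_j = -dx_j ∧ dx_i and dx_i ∧ dx_i = 0. For each pair (i, j) with i < j, the coefficient of dx_i ∧ dx_j in alpha ∧ beta is (alpha_i * beta_j - alpha_j * beta_i). Collecting: alpha ∧ beta = (-4*x - 4*y) dx ∧ dy + (4*x - 4*z) dx ∧ dz + (4*y + 4*z) dy ∧ dz.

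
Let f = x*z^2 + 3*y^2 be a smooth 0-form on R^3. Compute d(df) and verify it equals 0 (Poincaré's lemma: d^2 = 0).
d(df) = 0

Step 1: df = sum_i (∂f/∂x_i) dx_i = (z^2) dx + (6*y) dy + (2*x*z) dz.
Step 2: Apply d again. Using the 1-form formula, the coefficient of dx ∧ dy in d(df) is ∂^2 f/∂x ∂y - ∂^2 f/∂y ∂x = (0) - (0) = 0 (equality of mixed partials for smooth f).
Similarly for dx ∧ dz and dy ∧ dz — all coefficients vanish. So d(df) = 0.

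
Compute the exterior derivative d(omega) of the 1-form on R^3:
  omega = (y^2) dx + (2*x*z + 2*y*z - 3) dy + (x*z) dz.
d(omega) = (-2*y + 2*z) dx ∧ dy + (z) dx ∧ dz + (-2*x - 2*y) dy ∧ dz

For a 1-form omega = sum_i f_i dx_i, the exterior derivative is
  d(omega) = sum_{i < j} (∂f_j/∂x_i - ∂f_i/∂x_j) dx_i ∧ dx_j.
  coefficient of dx ∧ dy: ∂f_2/∂x - ∂f_1/∂y = ∂(2*x*z + 2*y*z - 3)/∂x - ∂(y^2)/∂y = -2*y + 2*z
  coefficient of dx ∧ dz: ∂f_3/∂x - ∂f_1/∂z = ∂(x*z)/∂x - ∂(y^2)/∂z = z
  coefficient of dy ∧ dz: ∂f_3/∂y - ∂f_2/∂z = ∂(x*z)/∂y - ∂(2*x*z + 2*y*z - 3)/∂z = -2*x - 2*y
Assembling: d(omega) = (-2*y + 2*z) dx ∧ dy + (z) dx ∧ dz + (-2*x - 2*y) dy ∧ dz.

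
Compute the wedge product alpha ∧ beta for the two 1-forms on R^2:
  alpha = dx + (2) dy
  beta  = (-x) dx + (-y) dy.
alpha ∧ beta = (2*x - y) dx ∧ dy

Distribute the wedge, using dx_i ∧ dx_j = -dx_j ∧ dx_i and dx_i ∧ dx_i = 0. For each pair (i, j) with i < j, the coefficient of dx_i ∧ dx_j in alpha ∧ beta is (alpha_i * beta_j - alpha_j * beta_i). Collecting: alpha ∧ beta = (2*x - y) dx ∧ dy.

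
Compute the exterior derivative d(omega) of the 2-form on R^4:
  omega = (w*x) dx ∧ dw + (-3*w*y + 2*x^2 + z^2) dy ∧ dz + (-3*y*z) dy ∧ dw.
d(omega) = (4*x) dx ∧ dy ∧ dz

For a 2-form omega = sum_{i<j} g_{ij} dx_i ∧ dx_j, the exterior derivative is
  d(omega) = sum_{i<j} d(g_{ij}) ∧ dx_i ∧ dx_j = sum_{i<j, k} (∂g_{ij}/∂x_k) dx_k ∧ dx_i ∧ dx_j.
Expand each term, using dx_k ∧ dx_i ∧ dx_j = sgn(permutation) dx_{(a)} ∧ dx_{(b)} ∧ dx_{(c)} with (a < b < c) sorted:
  d(-3*w*y + 2*x^2 + z^2) includes (∂/∂x)(-3*w*y + 2*x^2 + z^2) dx = (4*x) dx, which multiplied by dy ∧ dz gives (4*x) dx ∧ dy ∧ dz
  d(-3*w*y + 2*x^2 + z^2) includes (∂/∂w)(-3*w*y + 2*x^2 + z^2) dw = (-3*y) dw, which multiplied by dy ∧ dz gives (-3*y) dy ∧ dz ∧ dw
  d(-3*y*z) includes (∂/∂z)(-3*y*z) dz = (-3*y) dz, which multiplied by dy ∧ dw gives (3*y) dy ∧ dz ∧ dw
Collecting like 3-forms: d(omega) = (4*x) dx ∧ dy ∧ dz.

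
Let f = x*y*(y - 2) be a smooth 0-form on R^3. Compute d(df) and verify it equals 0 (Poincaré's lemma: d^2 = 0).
d(df) = 0

Step 1: df = sum_i (∂f/∂x_i) dx_i = (y*(y - 2)) dx + (2*x*(y - 1)) dy + (0) dz.
Step 2: Apply d again. Using the 1-form formula, the coefficient of dx ∧ dy in d(df) is ∂^2 f/∂x ∂y - ∂^2 f/∂y ∂x = (2*y - 2) - (2*y - 2) = 0 (equality of mixed partials for smooth f).
Similarly for dx ∧ dz and dy ∧ dz — all coefficients vanish. So d(df) = 0.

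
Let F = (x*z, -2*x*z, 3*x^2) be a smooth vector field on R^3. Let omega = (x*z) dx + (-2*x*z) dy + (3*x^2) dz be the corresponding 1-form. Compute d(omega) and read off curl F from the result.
d(omega) = (2*x) dy ∧ dz + (-5*x) dz ∧ dx + (-2*z) dx ∧ dy; curl F = (2*x, -5*x, -2*z)

d omega = sum_{i<j} (∂f_j/∂x_i - ∂f_i/∂x_j) dx_i ∧ dx_j. Under the identification (dy ∧ dz, dz ∧ dx, dx ∧ dy) ↔ (e_x, e_y, e_z), the coefficients are exactly the components of curl F. Compute:
  ∂R/∂y - ∂Q/∂z = (0) - (-2*x) = 2*x
  ∂P/∂z - ∂R/∂x = (x) - (6*x) = -5*x
  ∂Q/∂x - ∂P/∂y = (-2*z) - (0) = -2*z.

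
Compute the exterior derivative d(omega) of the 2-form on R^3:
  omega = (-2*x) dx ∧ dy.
d(omega) = 0

For a 2-form omega = sum_{i<j} g_{ij} dx_i ∧ dx_j, the exterior derivative is
  d(omega) = sum_{i<j} d(g_{ij}) ∧ dx_i ∧ dx_j = sum_{i<j, k} (∂g_{ij}/∂x_k) dx_k ∧ dx_i ∧ dx_j.
Expand each term, using dx_k ∧ dx_i ∧ dx_j = sgn(permutation) dx_{(a)} ∧ dx_{(b)} ∧ dx_{(c)} with (a < b < c) sorted:

Collecting like 3-forms: d(omega) = 0.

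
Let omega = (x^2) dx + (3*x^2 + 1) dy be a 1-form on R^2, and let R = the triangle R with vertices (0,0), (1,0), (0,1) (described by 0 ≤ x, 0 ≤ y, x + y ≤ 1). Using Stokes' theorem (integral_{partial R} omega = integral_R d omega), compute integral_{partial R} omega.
integral_(partial R) omega = 1

Stokes: integral_partial_R omega = integral_R d omega with d omega = (∂Q/∂x - ∂P/∂y) dx ∧ dy.
  ∂Q/∂x = 6*x
  ∂P/∂y = 0
  integrand = ∂Q/∂x - ∂P/∂y = 6*x.
Integrating over R: integral_0^1 integral_0^{1-x} (6*x) dy dx = 1.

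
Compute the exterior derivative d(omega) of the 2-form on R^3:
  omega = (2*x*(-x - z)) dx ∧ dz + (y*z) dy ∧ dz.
d(omega) = 0

For a 2-form omega = sum_{i<j} g_{ij} dx_i ∧ dx_j, the exterior derivative is
  d(omega) = sum_{i<j} d(g_{ij}) ∧ dx_i ∧ dx_j = sum_{i<j, k} (∂g_{ij}/∂x_k) dx_k ∧ dx_i ∧ dx_j.
Expand each term, using dx_k ∧ dx_i ∧ dx_j = sgn(permutation) dx_{(a)} ∧ dx_{(b)} ∧ dx_{(c)} with (a < b < c) sorted:

Collecting like 3-forms: d(omega) = 0.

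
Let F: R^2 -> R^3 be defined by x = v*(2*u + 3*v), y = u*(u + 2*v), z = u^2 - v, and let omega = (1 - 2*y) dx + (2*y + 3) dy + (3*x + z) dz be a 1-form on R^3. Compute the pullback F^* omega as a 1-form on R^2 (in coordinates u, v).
F^* omega = (6*u^3 + 20*u^2*v + 18*u*v^2 - 2*u*v + 6*u + 8*v) du + (-12*u^2*v - u^2 - 24*u*v^2 - 6*u*v + 8*u - 9*v^2 + 7*v) dv

Using F^*(f dg) = (f ∘ F) d(g ∘ F), substitute each coordinate x_i by F_i(u, v) in f_i, and replace dx_i by d F_i = (∂F_i/∂u) du + (∂F_i/∂v) dv.
  For the x component: f_1(F) = -2*u^2 - 4*u*v + 1; d F_1 = (2*v) du + (2*u + 6*v) dv
  For the y component: f_2(F) = 2*u^2 + 4*u*v + 3; d F_2 = (2*u + 2*v) du + (2*u) dv
  For the z component: f_3(F) = u^2 + 6*u*v + 9*v^2 - v; d F_3 = (2*u) du + (-1) dv
Combining and collecting du, dv coefficients:
  coeff of du: 6*u^3 + 20*u^2*v + 18*u*v^2 - 2*u*v + 6*u + 8*v
  coeff of dv: -12*u^2*v - u^2 - 24*u*v^2 - 6*u*v + 8*u - 9*v^2 + 7*v
F^* omega = (6*u^3 + 20*u^2*v + 18*u*v^2 - 2*u*v + 6*u + 8*v) du + (-12*u^2*v - u^2 - 24*u*v^2 - 6*u*v + 8*u - 9*v^2 + 7*v) dv.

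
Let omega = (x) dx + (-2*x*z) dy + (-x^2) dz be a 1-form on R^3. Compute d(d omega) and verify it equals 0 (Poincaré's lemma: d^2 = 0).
d(d omega) = 0

Step 1: d omega = sum_{i<j} (∂f_j/∂x_i - ∂f_i/∂x_j) dx_i ∧ dx_j:
  coeff of dx ∧ dy: -2*z
  coeff of dx ∧ dz: -2*x
  coeff of dy ∧ dz: 2*x
Step 2: Apply d again to each 2-form coefficient. The only possible 3-form in R^3 is dx ∧ dy ∧ dz, with coefficient
  ∂(coeff of dy∧dz)/∂x - ∂(coeff of dx∧dz)/∂y + ∂(coeff of dx∧dy)/∂z
  = ∂/∂x (2*x) - ∂/∂y (-2*x) + ∂/∂z (-2*z).
Each of these terms simplifies to sums of mixed partials that cancel in pairs. The result is 0 (by equality of mixed partials for smooth functions — Schwarz / Clairaut).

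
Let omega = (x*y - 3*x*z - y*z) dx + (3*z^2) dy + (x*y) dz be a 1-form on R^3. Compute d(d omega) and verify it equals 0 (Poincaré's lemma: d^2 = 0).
d(d omega) = 0

Step 1: d omega = sum_{i<j} (∂f_j/∂x_i - ∂f_i/∂x_j) dx_i ∧ dx_j:
  coeff of dx ∧ dy: -x + z
  coeff of dx ∧ dz: 3*x + 2*y
  coeff of dy ∧ dz: x - 6*z
Step 2: Apply d again to each 2-form coefficient. The only possible 3-form in R^3 is dx ∧ dy ∧ dz, with coefficient
  ∂(coeff of dy∧dz)/∂x - ∂(coeff of dx∧dz)/∂y + ∂(coeff of dx∧dy)/∂z
  = ∂/∂x (x - 6*z) - ∂/∂y (3*x + 2*y) + ∂/∂z (-x + z).
Each of these terms simplifies to sums of mixed partials that cancel in pairs. The result is 0 (by equality of mixed partials for smooth functions — Schwarz / Clairaut).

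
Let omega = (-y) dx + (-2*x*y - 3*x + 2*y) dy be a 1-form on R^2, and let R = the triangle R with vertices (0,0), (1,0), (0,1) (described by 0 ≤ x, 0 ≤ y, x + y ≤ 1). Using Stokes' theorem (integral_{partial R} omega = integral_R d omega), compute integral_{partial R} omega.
integral_(partial R) omega = -4/3

Stokes: integral_partial_R omega = integral_R d omega with d omega = (∂Q/∂x - ∂P/∂y) dx ∧ dy.
  ∂Q/∂x = -2*y - 3
  ∂P/∂y = -1
  integrand = ∂Q/∂x - ∂P/∂y = -2*y - 2.
Integrating over R: integral_0^1 integral_0^{1-x} (-2*y - 2) dy dx = -4/3.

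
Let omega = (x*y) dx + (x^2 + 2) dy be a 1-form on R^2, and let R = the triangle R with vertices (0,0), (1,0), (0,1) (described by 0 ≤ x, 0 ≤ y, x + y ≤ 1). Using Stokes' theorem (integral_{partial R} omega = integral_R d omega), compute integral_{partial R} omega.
integral_(partial R) omega = 1/6

Stokes: integral_partial_R omega = integral_R d omega with d omega = (∂Q/∂x - ∂P/∂y) dx ∧ dy.
  ∂Q/∂x = 2*x
  ∂P/∂y = x
  integrand = ∂Q/∂x - ∂P/∂y = x.
Integrating over R: integral_0^1 integral_0^{1-x} (x) dy dx = 1/6.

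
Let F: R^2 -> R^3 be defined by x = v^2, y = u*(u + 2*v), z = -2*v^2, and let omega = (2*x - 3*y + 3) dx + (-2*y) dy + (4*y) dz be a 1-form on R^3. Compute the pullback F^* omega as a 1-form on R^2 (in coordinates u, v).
F^* omega = (4*u*(-u^2 - 3*u*v - 2*v^2)) du + (-4*u^3 - 30*u^2*v - 44*u*v^2 + 4*v^3 + 6*v) dv

Using F^*(f dg) = (f ∘ F) d(g ∘ F), substitute each coordinate x_i by F_i(u, v) in f_i, and replace dx_i by d F_i = (∂F_i/∂u) du + (∂F_i/∂v) dv.
  For the x component: f_1(F) = -3*u^2 - 6*u*v + 2*v^2 + 3; d F_1 = (0) du + (2*v) dv
  For the y component: f_2(F) = 2*u*(-u - 2*v); d F_2 = (2*u + 2*v) du + (2*u) dv
  For the z component: f_3(F) = 4*u*(u + 2*v); d F_3 = (0) du + (-4*v) dv
Combining and collecting du, dv coefficients:
  coeff of du: 4*u*(-u^2 - 3*u*v - 2*v^2)
  coeff of dv: -4*u^3 - 30*u^2*v - 44*u*v^2 + 4*v^3 + 6*v
F^* omega = (4*u*(-u^2 - 3*u*v - 2*v^2)) du + (-4*u^3 - 30*u^2*v - 44*u*v^2 + 4*v^3 + 6*v) dv.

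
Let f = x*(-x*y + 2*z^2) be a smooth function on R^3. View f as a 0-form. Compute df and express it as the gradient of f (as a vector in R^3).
df = (-2*x*y + 2*z^2) dx + (-x^2) dy + (4*x*z) dz; grad f = (-2*x*y + 2*z^2, -x^2, 4*x*z)

For a 0-form f, d f = (∂f/∂x) dx + (∂f/∂y) dy + (∂f/∂z) dz. The components of the vector representation are exactly the entries of grad f in Cartesian coordinates:
  ∂f/∂x = -2*x*y + 2*z^2
  ∂f/∂y = -x^2
  ∂f/∂z = 4*x*z.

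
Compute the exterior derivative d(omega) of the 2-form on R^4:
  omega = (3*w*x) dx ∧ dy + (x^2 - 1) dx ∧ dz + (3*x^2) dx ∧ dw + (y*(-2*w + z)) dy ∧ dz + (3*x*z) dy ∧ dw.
d(omega) = (3*x + 3*z) dx ∧ dy ∧ dw + (-3*x - 2*y) dy ∧ dz ∧ dw

For a 2-form omega = sum_{i<j} g_{ij} dx_i ∧ dx_j, the exterior derivative is
  d(omega) = sum_{i<j} d(g_{ij}) ∧ dx_i ∧ dx_j = sum_{i<j, k} (∂g_{ij}/∂x_k) dx_k ∧ dx_i ∧ dx_j.
Expand each term, using dx_k ∧ dx_i ∧ dx_j = sgn(permutation) dx_{(a)} ∧ dx_{(b)} ∧ dx_{(c)} with (a < b < c) sorted:
  d(3*w*x) includes (∂/∂w)(3*w*x) dw = (3*x) dw, which multiplied by dx ∧ dy gives (3*x) dx ∧ dy ∧ dw
  d(y*(-2*w + z)) includes (∂/∂w)(y*(-2*w + z)) dw = (-2*y) dw, which multiplied by dy ∧ dz gives (-2*y) dy ∧ dz ∧ dw
  d(3*x*z) includes (∂/∂x)(3*x*z) dx = (3*z) dx, which multiplied by dy ∧ dw gives (3*z) dx ∧ dy ∧ dw
  d(3*x*z) includes (∂/∂z)(3*x*z) dz = (3*x) dz, which multiplied by dy ∧ dw gives (-3*x) dy ∧ dz ∧ dw
Collecting like 3-forms: d(omega) = (3*x + 3*z) dx ∧ dy ∧ dw + (-3*x - 2*y) dy ∧ dz ∧ dw.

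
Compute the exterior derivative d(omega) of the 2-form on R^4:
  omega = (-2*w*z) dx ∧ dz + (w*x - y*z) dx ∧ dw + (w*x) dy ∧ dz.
d(omega) = (y - 2*z) dx ∧ dz ∧ dw + (z) dx ∧ dy ∧ dw + (w) dx ∧ dy ∧ dz + (x) dy ∧ dz ∧ dw

For a 2-form omega = sum_{i<j} g_{ij} dx_i ∧ dx_j, the exterior derivative is
  d(omega) = sum_{i<j} d(g_{ij}) ∧ dx_i ∧ dx_j = sum_{i<j, k} (∂g_{ij}/∂x_k) dx_k ∧ dx_i ∧ dx_j.
Expand each term, using dx_k ∧ dx_i ∧ dx_j = sgn(permutation) dx_{(a)} ∧ dx_{(b)} ∧ dx_{(c)} with (a < b < c) sorted:
  d(-2*w*z) includes (∂/∂w)(-2*w*z) dw = (-2*z) dw, which multiplied by dx ∧ dz gives (-2*z) dx ∧ dz ∧ dw
  d(w*x - y*z) includes (∂/∂y)(w*x - y*z) dy = (-z) dy, which multiplied by dx ∧ dw gives (z) dx ∧ dy ∧ dw
  d(w*x - y*z) includes (∂/∂z)(w*x - y*z) dz = (-y) dz, which multiplied by dx ∧ dw gives (y) dx ∧ dz ∧ dw
  d(w*x) includes (∂/∂x)(w*x) dx = (w) dx, which multiplied by dy ∧ dz gives (w) dx ∧ dy ∧ dz
  d(w*x) includes (∂/∂w)(w*x) dw = (x) dw, which multiplied by dy ∧ dz gives (x) dy ∧ dz ∧ dw
Collecting like 3-forms: d(omega) = (y - 2*z) dx ∧ dz ∧ dw + (z) dx ∧ dy ∧ dw + (w) dx ∧ dy ∧ dz + (x) dy ∧ dz ∧ dw.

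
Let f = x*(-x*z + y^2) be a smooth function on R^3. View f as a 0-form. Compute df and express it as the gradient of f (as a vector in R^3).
df = (-2*x*z + y^2) dx + (2*x*y) dy + (-x^2) dz; grad f = (-2*x*z + y^2, 2*x*y, -x^2)

For a 0-form f, d f = (∂f/∂x) dx + (∂f/∂y) dy + (∂f/∂z) dz. The components of the vector representation are exactly the entries of grad f in Cartesian coordinates:
  ∂f/∂x = -2*x*z + y^2
  ∂f/∂y = 2*x*y
  ∂f/∂z = -x^2.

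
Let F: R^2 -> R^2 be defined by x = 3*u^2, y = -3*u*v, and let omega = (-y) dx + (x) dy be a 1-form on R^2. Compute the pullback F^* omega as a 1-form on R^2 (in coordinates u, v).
F^* omega = (9*u^2*v) du + (-9*u^3) dv

Using F^*(f dg) = (f ∘ F) d(g ∘ F), substitute each coordinate x_i by F_i(u, v) in f_i, and replace dx_i by d F_i = (∂F_i/∂u) du + (∂F_i/∂v) dv.
  For the x component: f_1(F) = 3*u*v; d F_1 = (6*u) du + (0) dv
  For the y component: f_2(F) = 3*u^2; d F_2 = (-3*v) du + (-3*u) dv
Combining and collecting du, dv coefficients:
  coeff of du: 9*u^2*v
  coeff of dv: -9*u^3
F^* omega = (9*u^2*v) du + (-9*u^3) dv.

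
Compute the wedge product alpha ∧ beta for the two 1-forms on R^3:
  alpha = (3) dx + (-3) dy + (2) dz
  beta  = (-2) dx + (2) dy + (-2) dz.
alpha ∧ beta = (-2) dx ∧ dz + (2) dy ∧ dz

Distribute the wedge, using dx_i ∧ dx_j = -dx_j ∧ dx_i and dx_i ∧ dx_i = 0. For each pair (i, j) with i < j, the coefficient of dx_i ∧ dx_j in alpha ∧ beta is (alpha_i * beta_j - alpha_j * beta_i). Collecting: alpha ∧ beta = (-2) dx ∧ dz + (2) dy ∧ dz.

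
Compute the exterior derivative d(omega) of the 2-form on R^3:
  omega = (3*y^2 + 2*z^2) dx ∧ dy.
d(omega) = (4*z) dx ∧ dy ∧ dz

For a 2-form omega = sum_{i<j} g_{ij} dx_i ∧ dx_j, the exterior derivative is
  d(omega) = sum_{i<j} d(g_{ij}) ∧ dx_i ∧ dx_j = sum_{i<j, k} (∂g_{ij}/∂x_k) dx_k ∧ dx_i ∧ dx_j.
Expand each term, using dx_k ∧ dx_i ∧ dx_j = sgn(permutation) dx_{(a)} ∧ dx_{(b)} ∧ dx_{(c)} with (a < b < c) sorted:
  d(3*y^2 + 2*z^2) includes (∂/∂z)(3*y^2 + 2*z^2) dz = (4*z) dz, which multiplied by dx ∧ dy gives (4*z) dx ∧ dy ∧ dz
Collecting like 3-forms: d(omega) = (4*z) dx ∧ dy ∧ dz.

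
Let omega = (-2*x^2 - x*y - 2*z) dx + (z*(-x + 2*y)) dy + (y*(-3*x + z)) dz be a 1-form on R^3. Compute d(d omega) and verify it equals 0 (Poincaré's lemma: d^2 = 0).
d(d omega) = 0

Step 1: d omega = sum_{i<j} (∂f_j/∂x_i - ∂f_i/∂x_j) dx_i ∧ dx_j:
  coeff of dx ∧ dy: x - z
  coeff of dx ∧ dz: 2 - 3*y
  coeff of dy ∧ dz: -2*x - 2*y + z
Step 2: Apply d again to each 2-form coefficient. The only possible 3-form in R^3 is dx ∧ dy ∧ dz, with coefficient
  ∂(coeff of dy∧dz)/∂x - ∂(coeff of dx∧dz)/∂y + ∂(coeff of dx∧dy)/∂z
  = ∂/∂x (-2*x - 2*y + z) - ∂/∂y (2 - 3*y) + ∂/∂z (x - z).
Each of these terms simplifies to sums of mixed partials that cancel in pairs. The result is 0 (by equality of mixed partials for smooth functions — Schwarz / Clairaut).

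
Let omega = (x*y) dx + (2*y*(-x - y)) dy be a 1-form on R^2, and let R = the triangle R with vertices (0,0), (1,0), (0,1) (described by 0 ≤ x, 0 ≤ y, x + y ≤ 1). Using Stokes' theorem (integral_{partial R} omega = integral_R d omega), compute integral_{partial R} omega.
integral_(partial R) omega = -1/2

Stokes: integral_partial_R omega = integral_R d omega with d omega = (∂Q/∂x - ∂P/∂y) dx ∧ dy.
  ∂Q/∂x = -2*y
  ∂P/∂y = x
  integrand = ∂Q/∂x - ∂P/∂y = -x - 2*y.
Integrating over R: integral_0^1 integral_0^{1-x} (-x - 2*y) dy dx = -1/2.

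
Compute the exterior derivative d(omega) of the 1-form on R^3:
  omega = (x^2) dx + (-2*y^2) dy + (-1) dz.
d(omega) = 0

For a 1-form omega = sum_i f_i dx_i, the exterior derivative is
  d(omega) = sum_{i < j} (∂f_j/∂x_i - ∂f_i/∂x_j) dx_i ∧ dx_j.

Assembling: d(omega) = 0.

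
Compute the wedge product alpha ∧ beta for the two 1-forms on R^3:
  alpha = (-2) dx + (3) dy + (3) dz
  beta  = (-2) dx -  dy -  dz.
alpha ∧ beta = (8) dx ∧ dy + (8) dx ∧ dz

Distribute the wedge, using dx_i ∧ dx_j = -dx_j ∧ dx_i and dx_i ∧ dx_i = 0. For each pair (i, j) with i < j, the coefficient of dx_i ∧ dx_j in alpha ∧ beta is (alpha_i * beta_j - alpha_j * beta_i). Collecting: alpha ∧ beta = (8) dx ∧ dy + (8) dx ∧ dz.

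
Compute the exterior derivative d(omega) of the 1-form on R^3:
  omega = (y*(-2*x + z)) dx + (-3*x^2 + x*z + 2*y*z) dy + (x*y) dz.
d(omega) = (-4*x) dx ∧ dy + (-2*y) dy ∧ dz

For a 1-form omega = sum_i f_i dx_i, the exterior derivative is
  d(omega) = sum_{i < j} (∂f_j/∂x_i - ∂f_i/∂x_j) dx_i ∧ dx_j.
  coefficient of dx ∧ dy: ∂f_2/∂x - ∂f_1/∂y = ∂(-3*x^2 + x*z + 2*y*z)/∂x - ∂(y*(-2*x + z))/∂y = -4*x
  coefficient of dy ∧ dz: ∂f_3/∂y - ∂f_2/∂z = ∂(x*y)/∂y - ∂(-3*x^2 + x*z + 2*y*z)/∂z = -2*y
Assembling: d(omega) = (-4*x) dx ∧ dy + (-2*y) dy ∧ dz.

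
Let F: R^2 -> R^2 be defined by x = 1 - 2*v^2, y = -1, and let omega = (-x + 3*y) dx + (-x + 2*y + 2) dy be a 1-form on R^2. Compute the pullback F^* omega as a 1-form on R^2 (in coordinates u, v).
F^* omega = (8*v*(2 - v^2)) dv

Using F^*(f dg) = (f ∘ F) d(g ∘ F), substitute each coordinate x_i by F_i(u, v) in f_i, and replace dx_i by d F_i = (∂F_i/∂u) du + (∂F_i/∂v) dv.
  For the x component: f_1(F) = 2*v^2 - 4; d F_1 = (0) du + (-4*v) dv
  For the y component: f_2(F) = 2*v^2 - 1; d F_2 = (0) du + (0) dv
Combining and collecting du, dv coefficients:
  coeff of du: 0
  coeff of dv: 8*v*(2 - v^2)
F^* omega = (8*v*(2 - v^2)) dv.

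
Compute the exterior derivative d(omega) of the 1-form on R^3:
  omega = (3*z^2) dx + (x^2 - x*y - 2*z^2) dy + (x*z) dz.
d(omega) = (2*x - y) dx ∧ dy + (-5*z) dx ∧ dz + (4*z) dy ∧ dz

For a 1-form omega = sum_i f_i dx_i, the exterior derivative is
  d(omega) = sum_{i < j} (∂f_j/∂x_i - ∂f_i/∂x_j) dx_i ∧ dx_j.
  coefficient of dx ∧ dy: ∂f_2/∂x - ∂f_1/∂y = ∂(x^2 - x*y - 2*z^2)/∂x - ∂(3*z^2)/∂y = 2*x - y
  coefficient of dx ∧ dz: ∂f_3/∂x - ∂f_1/∂z = ∂(x*z)/∂x - ∂(3*z^2)/∂z = -5*z
  coefficient of dy ∧ dz: ∂f_3/∂y - ∂f_2/∂z = ∂(x*z)/∂y - ∂(x^2 - x*y - 2*z^2)/∂z = 4*z
Assembling: d(omega) = (2*x - y) dx ∧ dy + (-5*z) dx ∧ dz + (4*z) dy ∧ dz.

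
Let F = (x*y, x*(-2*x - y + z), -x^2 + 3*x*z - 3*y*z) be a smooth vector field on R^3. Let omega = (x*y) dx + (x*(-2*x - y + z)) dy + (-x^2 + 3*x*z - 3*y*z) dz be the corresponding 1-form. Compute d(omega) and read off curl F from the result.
d(omega) = (-x - 3*z) dy ∧ dz + (2*x - 3*z) dz ∧ dx + (-5*x - y + z) dx ∧ dy; curl F = (-x - 3*z, 2*x - 3*z, -5*x - y + z)

d omega = sum_{i<j} (∂f_j/∂x_i - ∂f_i/∂x_j) dx_i ∧ dx_j. Under the identification (dy ∧ dz, dz ∧ dx, dx ∧ dy) ↔ (e_x, e_y, e_z), the coefficients are exactly the components of curl F. Compute:
  ∂R/∂y - ∂Q/∂z = (-3*z) - (x) = -x - 3*z
  ∂P/∂z - ∂R/∂x = (0) - (-2*x + 3*z) = 2*x - 3*z
  ∂Q/∂x - ∂P/∂y = (-4*x - y + z) - (x) = -5*x - y + z.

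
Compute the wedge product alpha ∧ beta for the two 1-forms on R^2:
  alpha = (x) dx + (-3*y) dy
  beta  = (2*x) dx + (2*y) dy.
alpha ∧ beta = (8*x*y) dx ∧ dy

Distribute the wedge, using dx_i ∧ dx_j = -dx_j ∧ dx_i and dx_i ∧ dx_i = 0. For each pair (i, j) with i < j, the coefficient of dx_i ∧ dx_j in alpha ∧ beta is (alpha_i * beta_j - alpha_j * beta_i). Collecting: alpha ∧ beta = (8*x*y) dx ∧ dy.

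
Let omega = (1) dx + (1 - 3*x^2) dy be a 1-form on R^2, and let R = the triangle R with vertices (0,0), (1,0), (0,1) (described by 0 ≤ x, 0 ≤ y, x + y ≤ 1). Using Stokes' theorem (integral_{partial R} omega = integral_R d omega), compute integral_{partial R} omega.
integral_(partial R) omega = -1

Stokes: integral_partial_R omega = integral_R d omega with d omega = (∂Q/∂x - ∂P/∂y) dx ∧ dy.
  ∂Q/∂x = -6*x
  ∂P/∂y = 0
  integrand = ∂Q/∂x - ∂P/∂y = -6*x.
Integrating over R: integral_0^1 integral_0^{1-x} (-6*x) dy dx = -1.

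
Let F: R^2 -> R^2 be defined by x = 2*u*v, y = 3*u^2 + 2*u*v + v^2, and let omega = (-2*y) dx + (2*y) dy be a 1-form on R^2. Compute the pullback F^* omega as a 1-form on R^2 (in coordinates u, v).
F^* omega = (12*u*(3*u^2 + 2*u*v + v^2)) du + (4*v*(3*u^2 + 2*u*v + v^2)) dv

Using F^*(f dg) = (f ∘ F) d(g ∘ F), substitute each coordinate x_i by F_i(u, v) in f_i, and replace dx_i by d F_i = (∂F_i/∂u) du + (∂F_i/∂v) dv.
  For the x component: f_1(F) = -6*u^2 - 4*u*v - 2*v^2; d F_1 = (2*v) du + (2*u) dv
  For the y component: f_2(F) = 6*u^2 + 4*u*v + 2*v^2; d F_2 = (6*u + 2*v) du + (2*u + 2*v) dv
Combining and collecting du, dv coefficients:
  coeff of du: 12*u*(3*u^2 + 2*u*v + v^2)
  coeff of dv: 4*v*(3*u^2 + 2*u*v + v^2)
F^* omega = (12*u*(3*u^2 + 2*u*v + v^2)) du + (4*v*(3*u^2 + 2*u*v + v^2)) dv.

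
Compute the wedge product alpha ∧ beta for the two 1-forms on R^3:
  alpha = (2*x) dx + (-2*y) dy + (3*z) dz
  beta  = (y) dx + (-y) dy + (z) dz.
alpha ∧ beta = (2*y*(-x + y)) dx ∧ dy + (z*(2*x - 3*y)) dx ∧ dz + (y*z) dy ∧ dz

Distribute the wedge, using dx_i ∧ dx_j = -dx_j ∧ dx_i and dx_i ∧ dx_i = 0. For each pair (i, j) with i < j, the coefficient of dx_i ∧ dx_j in alpha ∧ beta is (alpha_i * beta_j - alpha_j * beta_i). Collecting: alpha ∧ beta = (2*y*(-x + y)) dx ∧ dy + (z*(2*x - 3*y)) dx ∧ dz + (y*z) dy ∧ dz.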